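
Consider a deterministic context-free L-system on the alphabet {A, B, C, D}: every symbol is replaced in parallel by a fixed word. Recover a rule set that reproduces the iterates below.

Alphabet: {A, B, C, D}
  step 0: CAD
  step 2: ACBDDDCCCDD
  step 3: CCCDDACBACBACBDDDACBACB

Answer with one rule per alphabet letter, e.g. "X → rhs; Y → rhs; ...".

  step 2 ⇒ step 3: ACBDDDCCCDD ⇒ CCC·D·D·ACB·ACB·ACB·D·D·D·ACB·ACB
    A ↦ CCC
    B ↦ D
    C ↦ D
    D ↦ ACB

A->CCC, B->D, C->D, D->ACB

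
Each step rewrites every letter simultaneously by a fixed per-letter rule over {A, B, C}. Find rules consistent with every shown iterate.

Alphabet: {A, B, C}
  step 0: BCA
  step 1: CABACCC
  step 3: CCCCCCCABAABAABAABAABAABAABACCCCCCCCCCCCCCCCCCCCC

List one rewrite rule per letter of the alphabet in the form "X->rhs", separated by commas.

A->CCC, B->C, C->ABA

  step 0 ⇒ step 1: BCA ⇒ C·ABA·CCC
    A ↦ CCC
    B ↦ C
    C ↦ ABA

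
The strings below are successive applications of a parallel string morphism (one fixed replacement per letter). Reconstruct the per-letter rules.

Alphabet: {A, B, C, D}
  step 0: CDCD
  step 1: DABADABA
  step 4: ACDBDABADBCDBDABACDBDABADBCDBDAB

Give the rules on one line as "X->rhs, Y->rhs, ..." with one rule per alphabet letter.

  step 0 ⇒ step 1: CDCD ⇒ DAB·A·DAB·A
    C ↦ DAB
    D ↦ A
    A ↦ DB  (constrained at step 1)
    B ↦ C  (constrained at step 1)

A->DB, B->C, C->DAB, D->A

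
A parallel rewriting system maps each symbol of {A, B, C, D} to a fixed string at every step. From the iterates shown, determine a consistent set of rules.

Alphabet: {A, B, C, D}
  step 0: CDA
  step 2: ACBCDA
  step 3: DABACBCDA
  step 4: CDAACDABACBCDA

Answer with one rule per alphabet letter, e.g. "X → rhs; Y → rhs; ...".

A->DA, B->AC, C->B, D->C

  step 3 ⇒ step 4: DABACBCDA ⇒ C·DA·AC·DA·B·AC·B·C·DA
    A ↦ DA
    B ↦ AC
    C ↦ B
    D ↦ C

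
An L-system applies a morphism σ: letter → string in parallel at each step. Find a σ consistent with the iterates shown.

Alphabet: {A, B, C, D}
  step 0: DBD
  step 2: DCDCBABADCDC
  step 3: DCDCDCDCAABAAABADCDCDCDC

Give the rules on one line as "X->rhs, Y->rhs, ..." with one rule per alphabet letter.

  step 2 ⇒ step 3: DCDCBABADCDC ⇒ DC·DC·DC·DC·AA·BA·AA·BA·DC·DC·DC·DC
    A ↦ BA
    B ↦ AA
    C ↦ DC
    D ↦ DC

A->BA, B->AA, C->DC, D->DC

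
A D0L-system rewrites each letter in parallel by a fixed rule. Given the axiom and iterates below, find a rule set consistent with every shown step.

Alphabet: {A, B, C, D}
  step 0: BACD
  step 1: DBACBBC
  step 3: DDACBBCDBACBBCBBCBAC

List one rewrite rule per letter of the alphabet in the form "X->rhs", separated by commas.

  step 0 ⇒ step 1: BACD ⇒ D·B·AC·BBC
    A ↦ B
    B ↦ D
    C ↦ AC
    D ↦ BBC

A->B, B->D, C->AC, D->BBC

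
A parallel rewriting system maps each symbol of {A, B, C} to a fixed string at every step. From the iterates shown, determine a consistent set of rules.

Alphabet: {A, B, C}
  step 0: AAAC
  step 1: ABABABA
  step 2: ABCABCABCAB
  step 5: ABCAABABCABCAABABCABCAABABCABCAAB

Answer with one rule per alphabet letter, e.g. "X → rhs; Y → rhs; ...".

  step 1 ⇒ step 2: ABABABA ⇒ AB·C·AB·C·AB·C·AB
    A ↦ AB
    B ↦ C
  step 0 ⇒ step 1: AAAC ⇒ AB·AB·AB·A
    C ↦ A

A->AB, B->C, C->A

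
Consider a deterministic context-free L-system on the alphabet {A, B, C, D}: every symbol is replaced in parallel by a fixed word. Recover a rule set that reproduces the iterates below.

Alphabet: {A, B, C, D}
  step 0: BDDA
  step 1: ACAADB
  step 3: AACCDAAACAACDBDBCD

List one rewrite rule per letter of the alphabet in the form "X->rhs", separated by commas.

A->DB, B->AC, C->CD, D->A

  step 0 ⇒ step 1: BDDA ⇒ AC·A·A·DB
    A ↦ DB
    B ↦ AC
    D ↦ A
    C ↦ CD  (constrained at step 1)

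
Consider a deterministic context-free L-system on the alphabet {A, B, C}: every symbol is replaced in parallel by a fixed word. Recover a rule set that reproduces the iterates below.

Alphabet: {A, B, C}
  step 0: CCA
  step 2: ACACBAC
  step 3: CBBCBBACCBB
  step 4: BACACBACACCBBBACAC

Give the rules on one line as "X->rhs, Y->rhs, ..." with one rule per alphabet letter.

  step 3 ⇒ step 4: CBBCBBACCBB ⇒ B·AC·AC·B·AC·AC·CB·B·B·AC·AC
    A ↦ CB
    B ↦ AC
    C ↦ B

A->CB, B->AC, C->B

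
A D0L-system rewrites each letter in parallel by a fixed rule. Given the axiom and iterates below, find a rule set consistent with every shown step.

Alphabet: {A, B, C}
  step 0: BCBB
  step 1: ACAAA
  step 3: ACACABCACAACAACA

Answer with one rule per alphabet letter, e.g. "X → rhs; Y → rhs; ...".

A->BC, B->A, C->CA

  step 0 ⇒ step 1: BCBB ⇒ A·CA·A·A
    B ↦ A
    C ↦ CA
    A ↦ BC  (constrained at step 1)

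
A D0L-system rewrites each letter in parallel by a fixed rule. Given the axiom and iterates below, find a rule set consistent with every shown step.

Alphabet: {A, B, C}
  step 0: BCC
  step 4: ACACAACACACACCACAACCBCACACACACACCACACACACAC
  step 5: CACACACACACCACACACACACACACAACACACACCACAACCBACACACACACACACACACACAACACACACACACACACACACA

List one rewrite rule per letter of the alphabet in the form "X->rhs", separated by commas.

A->CAC, B->CCB, C->A

  step 4 ⇒ step 5: ACACAACACACACCACAACCBCACACACACACCACACACACAC ⇒ CAC·A·CAC·A·CAC·CAC·A·CAC·A·CAC·A·CAC·A·A·CAC·A·CAC·CAC·A·A·CCB·A·CAC·A·CAC·A·CAC·A·CAC·A·CAC·A·A·CAC·A·CAC·A·CAC·A·CAC·A·CAC·A
    A ↦ CAC
    B ↦ CCB
    C ↦ A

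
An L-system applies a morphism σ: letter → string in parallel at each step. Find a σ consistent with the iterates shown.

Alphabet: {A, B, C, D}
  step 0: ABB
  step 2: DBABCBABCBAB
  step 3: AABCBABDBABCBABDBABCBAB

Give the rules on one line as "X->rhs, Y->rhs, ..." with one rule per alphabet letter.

A->CB, B->AB, C->DB, D->A

  step 2 ⇒ step 3: DBABCBABCBAB ⇒ A·AB·CB·AB·DB·AB·CB·AB·DB·AB·CB·AB
    A ↦ CB
    B ↦ AB
    C ↦ DB
    D ↦ A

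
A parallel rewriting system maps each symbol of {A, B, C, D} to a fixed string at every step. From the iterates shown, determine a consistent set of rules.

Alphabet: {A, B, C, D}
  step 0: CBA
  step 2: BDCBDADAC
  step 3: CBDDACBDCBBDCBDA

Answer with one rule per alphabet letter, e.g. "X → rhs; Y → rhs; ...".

  step 2 ⇒ step 3: BDCBDADAC ⇒ C·BD·DA·C·BD·CB·BD·CB·DA
    A ↦ CB
    B ↦ C
    C ↦ DA
    D ↦ BD

A->CB, B->C, C->DA, D->BD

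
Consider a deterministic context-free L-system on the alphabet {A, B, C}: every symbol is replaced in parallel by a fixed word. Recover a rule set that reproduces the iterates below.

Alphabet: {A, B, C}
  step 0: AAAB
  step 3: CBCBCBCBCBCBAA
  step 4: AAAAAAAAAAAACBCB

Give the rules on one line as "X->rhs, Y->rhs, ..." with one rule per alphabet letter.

  step 3 ⇒ step 4: CBCBCBCBCBCBAA ⇒ A·A·A·A·A·A·A·A·A·A·A·A·CB·CB
    A ↦ CB
    B ↦ A
    C ↦ A

A->CB, B->A, C->A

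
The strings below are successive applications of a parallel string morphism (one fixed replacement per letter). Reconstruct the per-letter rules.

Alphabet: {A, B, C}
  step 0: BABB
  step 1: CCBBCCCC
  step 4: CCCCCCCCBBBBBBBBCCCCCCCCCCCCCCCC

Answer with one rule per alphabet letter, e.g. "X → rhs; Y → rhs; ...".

  step 0 ⇒ step 1: BABB ⇒ CC·BB·CC·CC
    A ↦ BB
    B ↦ CC
    C ↦ A  (constrained at step 1)

A->BB, B->CC, C->A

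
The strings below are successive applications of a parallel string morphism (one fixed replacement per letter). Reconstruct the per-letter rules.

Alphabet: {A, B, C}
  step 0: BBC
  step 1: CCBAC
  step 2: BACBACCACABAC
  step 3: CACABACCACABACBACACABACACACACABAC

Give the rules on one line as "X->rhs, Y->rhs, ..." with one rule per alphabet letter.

  step 2 ⇒ step 3: BACBACCACABAC ⇒ C·ACA·BAC·C·ACA·BAC·BAC·ACA·BAC·ACA·C·ACA·BAC
    A ↦ ACA
    B ↦ C
    C ↦ BAC

A->ACA, B->C, C->BAC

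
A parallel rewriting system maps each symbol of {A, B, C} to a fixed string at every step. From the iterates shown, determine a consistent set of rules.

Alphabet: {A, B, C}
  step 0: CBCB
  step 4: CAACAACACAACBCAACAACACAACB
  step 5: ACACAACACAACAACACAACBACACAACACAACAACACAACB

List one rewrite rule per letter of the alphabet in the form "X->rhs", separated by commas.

  step 4 ⇒ step 5: CAACAACACAACBCAACAACACAACB ⇒ A·CA·CA·A·CA·CA·A·CA·A·CA·CA·A·CB·A·CA·CA·A·CA·CA·A·CA·A·CA·CA·A·CB
    A ↦ CA
    B ↦ CB
    C ↦ A

A->CA, B->CB, C->A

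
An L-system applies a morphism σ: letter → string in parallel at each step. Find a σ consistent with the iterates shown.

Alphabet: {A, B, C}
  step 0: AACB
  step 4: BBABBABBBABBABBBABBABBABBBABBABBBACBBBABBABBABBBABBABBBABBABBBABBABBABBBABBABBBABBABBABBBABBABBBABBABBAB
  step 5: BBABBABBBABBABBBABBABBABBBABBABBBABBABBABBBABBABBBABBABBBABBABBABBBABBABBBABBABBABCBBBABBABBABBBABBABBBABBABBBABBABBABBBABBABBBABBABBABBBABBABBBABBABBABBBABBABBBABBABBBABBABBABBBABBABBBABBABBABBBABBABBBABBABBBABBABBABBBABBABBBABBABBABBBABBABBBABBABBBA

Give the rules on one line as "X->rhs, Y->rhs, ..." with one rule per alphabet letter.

  step 4 ⇒ step 5: BBABBABBBABBABBBABBABBABBBABBABBBACBBBABBABBABBBABBABBBABBABBBABBABBABBBABBABBBABBABBABBBABBABBBABBABBAB ⇒ BBA·BBA·B·BBA·BBA·B·BBA·BBA·BBA·B·BBA·BBA·B·BBA·BBA·BBA·B·BBA·BBA·B·BBA·BBA·B·BBA·BBA·BBA·B·BBA·BBA·B·BBA·BBA·BBA·B·CB·BBA·BBA·BBA·B·BBA·BBA·B·BBA·BBA·B·BBA·BBA·BBA·B·BBA·BBA·B·BBA·BBA·BBA·B·BBA·BBA·B·BBA·BBA·BBA·B·BBA·BBA·B·BBA·BBA·B·BBA·BBA·BBA·B·BBA·BBA·B·BBA·BBA·BBA·B·BBA·BBA·B·BBA·BBA·B·BBA·BBA·BBA·B·BBA·BBA·B·BBA·BBA·BBA·B·BBA·BBA·B·BBA·BBA·B·BBA
    A ↦ B
    B ↦ BBA
    C ↦ CB

A->B, B->BBA, C->CB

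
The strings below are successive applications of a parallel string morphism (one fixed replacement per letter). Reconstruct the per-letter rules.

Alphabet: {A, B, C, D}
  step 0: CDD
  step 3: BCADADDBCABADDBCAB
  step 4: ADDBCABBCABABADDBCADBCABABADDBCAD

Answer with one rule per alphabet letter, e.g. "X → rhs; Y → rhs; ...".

A->BC, B->AD, C->D, D->AB

  step 3 ⇒ step 4: BCADADDBCABADDBCAB ⇒ AD·D·BC·AB·BC·AB·AB·AD·D·BC·AD·BC·AB·AB·AD·D·BC·AD
    A ↦ BC
    B ↦ AD
    C ↦ D
    D ↦ AB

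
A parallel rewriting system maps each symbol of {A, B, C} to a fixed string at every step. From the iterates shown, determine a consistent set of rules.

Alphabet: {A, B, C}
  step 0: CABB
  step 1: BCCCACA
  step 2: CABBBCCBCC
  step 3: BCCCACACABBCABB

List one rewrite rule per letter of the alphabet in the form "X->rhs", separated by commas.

  step 2 ⇒ step 3: CABBBCCBCC ⇒ B·CC·CA·CA·CA·B·B·CA·B·B
    A ↦ CC
    B ↦ CA
    C ↦ B

A->CC, B->CA, C->B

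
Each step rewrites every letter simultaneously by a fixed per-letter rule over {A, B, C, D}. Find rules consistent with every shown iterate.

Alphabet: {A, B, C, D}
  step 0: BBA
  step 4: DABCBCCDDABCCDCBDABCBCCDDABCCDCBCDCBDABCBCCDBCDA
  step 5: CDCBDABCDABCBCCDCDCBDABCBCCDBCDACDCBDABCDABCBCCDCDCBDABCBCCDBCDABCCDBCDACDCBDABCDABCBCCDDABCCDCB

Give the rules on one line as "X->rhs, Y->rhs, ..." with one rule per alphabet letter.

  step 4 ⇒ step 5: DABCBCCDDABCCDCBDABCBCCDDABCCDCBCDCBDABCBCCDBCDA ⇒ CD·CB·DA·BC·DA·BC·BC·CD·CD·CB·DA·BC·BC·CD·BC·DA·CD·CB·DA·BC·DA·BC·BC·CD·CD·CB·DA·BC·BC·CD·BC·DA·BC·CD·BC·DA·CD·CB·DA·BC·DA·BC·BC·CD·DA·BC·CD·CB
    A ↦ CB
    B ↦ DA
    C ↦ BC
    D ↦ CD

A->CB, B->DA, C->BC, D->CD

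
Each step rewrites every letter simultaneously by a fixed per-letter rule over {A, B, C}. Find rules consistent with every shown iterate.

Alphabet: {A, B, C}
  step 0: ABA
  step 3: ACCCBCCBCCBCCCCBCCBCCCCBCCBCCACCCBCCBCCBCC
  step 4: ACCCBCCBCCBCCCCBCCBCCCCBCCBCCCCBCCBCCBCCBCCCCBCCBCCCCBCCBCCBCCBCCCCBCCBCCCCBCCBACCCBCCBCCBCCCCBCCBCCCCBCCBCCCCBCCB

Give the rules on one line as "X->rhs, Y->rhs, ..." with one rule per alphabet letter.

  step 3 ⇒ step 4: ACCCBCCBCCBCCCCBCCBCCCCBCCBCCACCCBCCBCCBCC ⇒ AC·CCB·CCB·CCB·CC·CCB·CCB·CC·CCB·CCB·CC·CCB·CCB·CCB·CCB·CC·CCB·CCB·CC·CCB·CCB·CCB·CCB·CC·CCB·CCB·CC·CCB·CCB·AC·CCB·CCB·CCB·CC·CCB·CCB·CC·CCB·CCB·CC·CCB·CCB
    A ↦ AC
    B ↦ CC
    C ↦ CCB

A->AC, B->CC, C->CCB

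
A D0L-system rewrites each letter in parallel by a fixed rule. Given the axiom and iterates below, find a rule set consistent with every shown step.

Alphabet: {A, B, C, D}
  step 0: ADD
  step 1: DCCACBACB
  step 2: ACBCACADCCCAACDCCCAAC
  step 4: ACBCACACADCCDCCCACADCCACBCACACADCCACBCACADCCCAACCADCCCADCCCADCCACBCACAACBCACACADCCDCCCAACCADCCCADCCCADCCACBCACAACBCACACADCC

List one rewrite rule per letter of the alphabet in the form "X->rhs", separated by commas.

A->DCC, B->AC, C->CA, D->ACB

  step 1 ⇒ step 2: DCCACBACB ⇒ ACB·CA·CA·DCC·CA·AC·DCC·CA·AC
    A ↦ DCC
    B ↦ AC
    C ↦ CA
    D ↦ ACB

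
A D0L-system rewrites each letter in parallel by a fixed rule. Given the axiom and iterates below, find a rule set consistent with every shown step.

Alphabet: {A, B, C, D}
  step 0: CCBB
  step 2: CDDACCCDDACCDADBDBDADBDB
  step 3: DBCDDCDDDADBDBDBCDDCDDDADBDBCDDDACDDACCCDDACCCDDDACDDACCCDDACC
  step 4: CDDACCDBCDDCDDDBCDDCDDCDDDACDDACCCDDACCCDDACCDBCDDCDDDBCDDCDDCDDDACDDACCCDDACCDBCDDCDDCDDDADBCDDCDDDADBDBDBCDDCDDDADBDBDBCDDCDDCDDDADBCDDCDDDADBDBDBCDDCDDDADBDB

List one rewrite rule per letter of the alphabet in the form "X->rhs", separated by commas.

  step 3 ⇒ step 4: DBCDDCDDDADBDBDBCDDCDDDADBDBCDDDACDDACCCDDACCCDDDACDDACCCDDACC ⇒ CDD·ACC·DB·CDD·CDD·DB·CDD·CDD·CDD·DA·CDD·ACC·CDD·ACC·CDD·ACC·DB·CDD·CDD·DB·CDD·CDD·CDD·DA·CDD·ACC·CDD·ACC·DB·CDD·CDD·CDD·DA·DB·CDD·CDD·DA·DB·DB·DB·CDD·CDD·DA·DB·DB·DB·CDD·CDD·CDD·DA·DB·CDD·CDD·DA·DB·DB·DB·CDD·CDD·DA·DB·DB
    A ↦ DA
    B ↦ ACC
    C ↦ DB
    D ↦ CDD

A->DA, B->ACC, C->DB, D->CDD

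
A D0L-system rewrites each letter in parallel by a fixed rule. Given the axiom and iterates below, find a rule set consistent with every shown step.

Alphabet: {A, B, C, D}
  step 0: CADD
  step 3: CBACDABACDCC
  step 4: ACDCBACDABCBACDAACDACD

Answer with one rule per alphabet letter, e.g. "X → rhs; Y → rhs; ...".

  step 3 ⇒ step 4: CBACDABACDCC ⇒ ACD·C·B·ACD·A·B·C·B·ACD·A·ACD·ACD
    A ↦ B
    B ↦ C
    C ↦ ACD
    D ↦ A

A->B, B->C, C->ACD, D->A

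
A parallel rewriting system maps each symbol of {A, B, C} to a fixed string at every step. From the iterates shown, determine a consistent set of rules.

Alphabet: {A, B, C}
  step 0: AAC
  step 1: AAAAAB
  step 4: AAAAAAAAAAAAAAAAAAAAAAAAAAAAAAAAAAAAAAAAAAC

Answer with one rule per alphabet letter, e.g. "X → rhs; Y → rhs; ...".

  step 0 ⇒ step 1: AAC ⇒ AA·AA·AB
    A ↦ AA
    C ↦ AB
    B ↦ C  (constrained at step 1)

A->AA, B->C, C->AB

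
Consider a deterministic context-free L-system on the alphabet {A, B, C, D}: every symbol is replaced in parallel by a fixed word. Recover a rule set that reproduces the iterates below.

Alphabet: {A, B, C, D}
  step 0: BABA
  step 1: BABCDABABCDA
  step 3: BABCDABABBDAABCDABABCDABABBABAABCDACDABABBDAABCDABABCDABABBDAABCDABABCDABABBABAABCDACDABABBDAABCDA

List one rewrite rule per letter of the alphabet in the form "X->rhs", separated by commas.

  step 0 ⇒ step 1: BABA ⇒ BAB·CDA·BAB·CDA
    A ↦ CDA
    B ↦ BAB
    C ↦ BD  (constrained at step 1)
    D ↦ AAB  (constrained at step 1)

A->CDA, B->BAB, C->BD, D->AAB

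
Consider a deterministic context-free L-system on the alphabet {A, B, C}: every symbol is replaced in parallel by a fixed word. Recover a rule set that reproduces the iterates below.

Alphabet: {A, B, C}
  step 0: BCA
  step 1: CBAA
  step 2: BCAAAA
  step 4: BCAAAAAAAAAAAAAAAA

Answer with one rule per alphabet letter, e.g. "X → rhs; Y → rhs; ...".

A->AA, B->C, C->B

  step 1 ⇒ step 2: CBAA ⇒ B·C·AA·AA
    A ↦ AA
    B ↦ C
    C ↦ B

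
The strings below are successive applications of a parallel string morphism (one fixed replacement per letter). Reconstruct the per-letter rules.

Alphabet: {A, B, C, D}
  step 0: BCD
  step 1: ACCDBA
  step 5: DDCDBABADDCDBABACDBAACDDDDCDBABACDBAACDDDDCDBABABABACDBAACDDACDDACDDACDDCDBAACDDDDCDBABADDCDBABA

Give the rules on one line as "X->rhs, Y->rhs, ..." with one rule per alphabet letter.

  step 0 ⇒ step 1: BCD ⇒ AC·CD·BA
    B ↦ AC
    C ↦ CD
    D ↦ BA
    A ↦ DD  (constrained at step 1)

A->DD, B->AC, C->CD, D->BA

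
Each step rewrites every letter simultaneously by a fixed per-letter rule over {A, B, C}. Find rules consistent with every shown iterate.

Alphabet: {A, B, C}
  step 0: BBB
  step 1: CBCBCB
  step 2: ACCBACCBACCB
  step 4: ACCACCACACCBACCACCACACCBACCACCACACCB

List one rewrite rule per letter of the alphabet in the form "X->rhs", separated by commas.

A->C, B->CB, C->AC

  step 1 ⇒ step 2: CBCBCB ⇒ AC·CB·AC·CB·AC·CB
    B ↦ CB
    C ↦ AC
    A ↦ C  (constrained at step 2)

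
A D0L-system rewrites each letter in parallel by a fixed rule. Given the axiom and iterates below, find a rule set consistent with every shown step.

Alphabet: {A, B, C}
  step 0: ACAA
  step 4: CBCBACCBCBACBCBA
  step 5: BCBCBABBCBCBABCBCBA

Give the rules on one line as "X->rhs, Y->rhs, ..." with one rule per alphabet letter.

  step 4 ⇒ step 5: CBCBACCBCBACBCBA ⇒ B·C·B·C·BA·B·B·C·B·C·BA·B·C·B·C·BA
    A ↦ BA
    B ↦ C
    C ↦ B

A->BA, B->C, C->B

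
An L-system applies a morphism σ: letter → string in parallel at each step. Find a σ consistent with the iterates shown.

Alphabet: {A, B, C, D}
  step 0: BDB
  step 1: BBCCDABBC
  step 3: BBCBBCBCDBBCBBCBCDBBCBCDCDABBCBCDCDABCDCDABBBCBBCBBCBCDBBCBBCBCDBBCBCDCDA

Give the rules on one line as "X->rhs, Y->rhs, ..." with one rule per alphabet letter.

A->B, B->BBC, C->BCD, D->CDA

  step 0 ⇒ step 1: BDB ⇒ BBC·CDA·BBC
    B ↦ BBC
    D ↦ CDA
    A ↦ B  (constrained at step 1)
    C ↦ BCD  (constrained at step 1)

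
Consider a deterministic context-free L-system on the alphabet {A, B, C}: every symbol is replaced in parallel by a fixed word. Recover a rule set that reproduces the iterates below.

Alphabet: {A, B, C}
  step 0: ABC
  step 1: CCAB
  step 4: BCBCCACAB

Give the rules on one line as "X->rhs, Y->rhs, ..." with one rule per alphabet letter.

  step 0 ⇒ step 1: ABC ⇒ C·CA·B
    A ↦ C
    B ↦ CA
    C ↦ B

A->C, B->CA, C->B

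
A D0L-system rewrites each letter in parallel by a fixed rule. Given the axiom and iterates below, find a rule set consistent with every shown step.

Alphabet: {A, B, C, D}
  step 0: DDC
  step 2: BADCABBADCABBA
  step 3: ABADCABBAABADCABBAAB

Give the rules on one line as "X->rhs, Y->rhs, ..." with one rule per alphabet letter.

  step 2 ⇒ step 3: BADCABBADCABBA ⇒ A·B·ADC·AB·B·A·A·B·ADC·AB·B·A·A·B
    A ↦ B
    B ↦ A
    C ↦ AB
    D ↦ ADC

A->B, B->A, C->AB, D->ADC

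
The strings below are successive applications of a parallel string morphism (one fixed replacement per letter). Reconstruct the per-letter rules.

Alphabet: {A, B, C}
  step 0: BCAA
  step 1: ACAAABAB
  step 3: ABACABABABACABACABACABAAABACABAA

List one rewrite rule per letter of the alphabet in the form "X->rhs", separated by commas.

  step 0 ⇒ step 1: BCAA ⇒ AC·AA·AB·AB
    A ↦ AB
    B ↦ AC
    C ↦ AA

A->AB, B->AC, C->AA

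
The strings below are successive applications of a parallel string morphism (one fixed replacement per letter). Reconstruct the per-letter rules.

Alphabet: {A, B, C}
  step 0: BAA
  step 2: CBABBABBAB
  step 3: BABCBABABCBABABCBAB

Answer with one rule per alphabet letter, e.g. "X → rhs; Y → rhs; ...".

  step 2 ⇒ step 3: CBABBABBAB ⇒ B·AB·CB·AB·AB·CB·AB·AB·CB·AB
    A ↦ CB
    B ↦ AB
    C ↦ B

A->CB, B->AB, C->B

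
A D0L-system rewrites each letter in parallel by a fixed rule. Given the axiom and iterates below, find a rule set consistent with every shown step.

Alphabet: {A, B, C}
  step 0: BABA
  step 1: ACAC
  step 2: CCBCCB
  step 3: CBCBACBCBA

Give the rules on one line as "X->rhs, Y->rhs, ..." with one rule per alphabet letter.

A->C, B->A, C->CB

  step 2 ⇒ step 3: CCBCCB ⇒ CB·CB·A·CB·CB·A
    B ↦ A
    C ↦ CB
  step 0 ⇒ step 1: BABA ⇒ A·C·A·C
    A ↦ C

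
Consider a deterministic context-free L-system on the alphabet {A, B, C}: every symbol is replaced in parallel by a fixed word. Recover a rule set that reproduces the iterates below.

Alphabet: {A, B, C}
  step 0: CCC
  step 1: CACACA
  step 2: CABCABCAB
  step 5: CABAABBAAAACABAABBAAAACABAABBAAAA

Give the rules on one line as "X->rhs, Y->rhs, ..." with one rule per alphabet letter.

  step 1 ⇒ step 2: CACACA ⇒ CA·B·CA·B·CA·B
    A ↦ B
    C ↦ CA
    B ↦ AA  (constrained at step 2)

A->B, B->AA, C->CA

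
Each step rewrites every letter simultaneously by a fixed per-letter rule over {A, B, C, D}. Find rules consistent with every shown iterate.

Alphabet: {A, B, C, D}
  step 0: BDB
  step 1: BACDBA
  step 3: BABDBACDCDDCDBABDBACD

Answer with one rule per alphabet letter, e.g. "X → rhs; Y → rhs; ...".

  step 0 ⇒ step 1: BDB ⇒ BA·CD·BA
    B ↦ BA
    D ↦ CD
    A ↦ BD  (constrained at step 1)
    C ↦ D  (constrained at step 1)

A->BD, B->BA, C->D, D->CD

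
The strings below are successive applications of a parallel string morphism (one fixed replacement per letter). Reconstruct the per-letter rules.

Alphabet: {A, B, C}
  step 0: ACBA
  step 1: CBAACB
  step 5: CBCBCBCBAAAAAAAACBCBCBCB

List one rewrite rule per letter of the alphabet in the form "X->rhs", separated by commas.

A->CB, B->A, C->A

  step 0 ⇒ step 1: ACBA ⇒ CB·A·A·CB
    A ↦ CB
    B ↦ A
    C ↦ A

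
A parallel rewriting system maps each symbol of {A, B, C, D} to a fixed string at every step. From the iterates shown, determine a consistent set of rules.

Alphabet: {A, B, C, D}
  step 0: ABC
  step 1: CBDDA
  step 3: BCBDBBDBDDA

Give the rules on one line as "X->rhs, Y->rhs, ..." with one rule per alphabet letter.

  step 0 ⇒ step 1: ABC ⇒ C·BD·DA
    A ↦ C
    B ↦ BD
    C ↦ DA
    D ↦ B  (constrained at step 1)

A->C, B->BD, C->DA, D->B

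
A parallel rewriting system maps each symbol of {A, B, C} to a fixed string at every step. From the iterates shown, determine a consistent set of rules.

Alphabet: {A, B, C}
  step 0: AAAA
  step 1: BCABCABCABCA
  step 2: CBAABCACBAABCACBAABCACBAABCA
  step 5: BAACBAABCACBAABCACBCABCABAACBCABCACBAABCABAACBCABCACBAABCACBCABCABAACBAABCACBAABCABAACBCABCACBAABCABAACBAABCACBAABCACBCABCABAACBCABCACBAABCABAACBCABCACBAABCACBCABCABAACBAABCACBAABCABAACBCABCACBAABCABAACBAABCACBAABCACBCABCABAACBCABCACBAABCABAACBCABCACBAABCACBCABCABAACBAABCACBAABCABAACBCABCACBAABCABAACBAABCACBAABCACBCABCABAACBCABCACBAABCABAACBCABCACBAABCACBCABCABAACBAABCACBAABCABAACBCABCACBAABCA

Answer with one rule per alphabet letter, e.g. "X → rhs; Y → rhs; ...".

  step 1 ⇒ step 2: BCABCABCABCA ⇒ C·BAA·BCA·C·BAA·BCA·C·BAA·BCA·C·BAA·BCA
    A ↦ BCA
    B ↦ C
    C ↦ BAA

A->BCA, B->C, C->BAA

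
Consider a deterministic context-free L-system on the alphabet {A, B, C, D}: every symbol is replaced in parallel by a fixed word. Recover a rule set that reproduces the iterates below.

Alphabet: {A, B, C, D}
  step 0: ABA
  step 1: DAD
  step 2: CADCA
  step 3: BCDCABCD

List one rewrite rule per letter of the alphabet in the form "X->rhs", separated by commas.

  step 2 ⇒ step 3: CADCA ⇒ BC·D·CA·BC·D
    A ↦ D
    C ↦ BC
    D ↦ CA
  step 0 ⇒ step 1: ABA ⇒ D·A·D
    B ↦ A

A->D, B->A, C->BC, D->CA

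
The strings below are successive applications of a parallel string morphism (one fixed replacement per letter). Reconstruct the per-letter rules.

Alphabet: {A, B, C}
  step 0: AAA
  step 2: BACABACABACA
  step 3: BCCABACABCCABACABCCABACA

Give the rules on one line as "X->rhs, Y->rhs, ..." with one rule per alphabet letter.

A->CA, B->BC, C->BA

  step 2 ⇒ step 3: BACABACABACA ⇒ BC·CA·BA·CA·BC·CA·BA·CA·BC·CA·BA·CA
    A ↦ CA
    B ↦ BC
    C ↦ BA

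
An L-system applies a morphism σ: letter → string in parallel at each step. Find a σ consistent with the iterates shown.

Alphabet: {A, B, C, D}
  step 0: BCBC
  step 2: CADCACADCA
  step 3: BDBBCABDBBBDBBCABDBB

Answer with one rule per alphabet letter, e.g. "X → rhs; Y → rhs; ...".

  step 2 ⇒ step 3: CADCACADCA ⇒ BD·BB·CA·BD·BB·BD·BB·CA·BD·BB
    A ↦ BB
    C ↦ BD
    D ↦ CA
    B ↦ D  (constrained at step 0)

A->BB, B->D, C->BD, D->CA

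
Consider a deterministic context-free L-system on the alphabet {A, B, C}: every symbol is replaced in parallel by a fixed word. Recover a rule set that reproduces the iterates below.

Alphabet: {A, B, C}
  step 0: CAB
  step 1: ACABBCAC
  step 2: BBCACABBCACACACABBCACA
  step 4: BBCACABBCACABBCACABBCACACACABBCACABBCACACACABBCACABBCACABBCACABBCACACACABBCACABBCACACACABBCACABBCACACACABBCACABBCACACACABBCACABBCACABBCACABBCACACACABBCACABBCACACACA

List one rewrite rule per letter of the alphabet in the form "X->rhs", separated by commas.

A->BBC, B->AC, C->ACA

  step 1 ⇒ step 2: ACABBCAC ⇒ BBC·ACA·BBC·AC·AC·ACA·BBC·ACA
    A ↦ BBC
    B ↦ AC
    C ↦ ACA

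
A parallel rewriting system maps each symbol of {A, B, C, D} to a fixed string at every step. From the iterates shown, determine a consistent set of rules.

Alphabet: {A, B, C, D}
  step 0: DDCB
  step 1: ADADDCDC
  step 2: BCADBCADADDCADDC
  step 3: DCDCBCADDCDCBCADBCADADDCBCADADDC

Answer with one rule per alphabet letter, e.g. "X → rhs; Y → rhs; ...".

A->BC, B->DC, C->DC, D->AD

  step 2 ⇒ step 3: BCADBCADADDCADDC ⇒ DC·DC·BC·AD·DC·DC·BC·AD·BC·AD·AD·DC·BC·AD·AD·DC
    A ↦ BC
    B ↦ DC
    C ↦ DC
    D ↦ AD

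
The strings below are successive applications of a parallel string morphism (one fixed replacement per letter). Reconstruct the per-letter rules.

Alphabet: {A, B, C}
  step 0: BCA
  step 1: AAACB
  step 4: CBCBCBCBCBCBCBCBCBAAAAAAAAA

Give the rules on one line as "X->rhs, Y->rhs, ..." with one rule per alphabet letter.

A->CB, B->A, C->AA

  step 0 ⇒ step 1: BCA ⇒ A·AA·CB
    A ↦ CB
    B ↦ A
    C ↦ AA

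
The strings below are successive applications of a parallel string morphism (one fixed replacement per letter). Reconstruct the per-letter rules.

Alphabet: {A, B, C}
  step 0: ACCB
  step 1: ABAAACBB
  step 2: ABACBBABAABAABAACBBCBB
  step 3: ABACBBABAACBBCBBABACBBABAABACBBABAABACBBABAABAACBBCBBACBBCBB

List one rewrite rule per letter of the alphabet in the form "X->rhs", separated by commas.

A->ABA, B->CBB, C->A

  step 2 ⇒ step 3: ABACBBABAABAABAACBBCBB ⇒ ABA·CBB·ABA·A·CBB·CBB·ABA·CBB·ABA·ABA·CBB·ABA·ABA·CBB·ABA·ABA·A·CBB·CBB·A·CBB·CBB
    A ↦ ABA
    B ↦ CBB
    C ↦ A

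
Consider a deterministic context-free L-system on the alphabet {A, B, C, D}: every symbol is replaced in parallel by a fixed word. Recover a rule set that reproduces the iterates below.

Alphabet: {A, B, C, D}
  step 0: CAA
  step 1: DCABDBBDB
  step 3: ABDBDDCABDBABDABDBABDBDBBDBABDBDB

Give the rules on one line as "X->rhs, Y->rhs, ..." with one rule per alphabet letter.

  step 0 ⇒ step 1: CAA ⇒ DCA·BDB·BDB
    A ↦ BDB
    C ↦ DCA
    B ↦ A  (constrained at step 1)
    D ↦ BD  (constrained at step 1)

A->BDB, B->A, C->DCA, D->BD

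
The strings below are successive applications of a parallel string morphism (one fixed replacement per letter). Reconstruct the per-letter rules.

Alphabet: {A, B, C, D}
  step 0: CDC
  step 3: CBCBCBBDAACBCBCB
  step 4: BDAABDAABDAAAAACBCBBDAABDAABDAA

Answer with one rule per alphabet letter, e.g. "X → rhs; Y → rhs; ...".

  step 3 ⇒ step 4: CBCBCBBDAACBCBCB ⇒ BD·AA·BD·AA·BD·AA·AA·A·CB·CB·BD·AA·BD·AA·BD·AA
    A ↦ CB
    B ↦ AA
    C ↦ BD
    D ↦ A

A->CB, B->AA, C->BD, D->A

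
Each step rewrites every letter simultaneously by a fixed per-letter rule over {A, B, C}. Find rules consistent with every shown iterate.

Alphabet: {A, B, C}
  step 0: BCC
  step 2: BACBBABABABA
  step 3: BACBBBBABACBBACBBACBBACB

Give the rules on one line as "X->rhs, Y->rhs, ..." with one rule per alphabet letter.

A->CB, B->BA, C->BB

  step 2 ⇒ step 3: BACBBABABABA ⇒ BA·CB·BB·BA·BA·CB·BA·CB·BA·CB·BA·CB
    A ↦ CB
    B ↦ BA
    C ↦ BB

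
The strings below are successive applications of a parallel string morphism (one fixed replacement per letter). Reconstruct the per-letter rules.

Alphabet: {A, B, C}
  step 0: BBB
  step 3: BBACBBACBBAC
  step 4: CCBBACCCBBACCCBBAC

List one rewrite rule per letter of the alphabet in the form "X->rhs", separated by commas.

A->BB, B->C, C->AC

  step 3 ⇒ step 4: BBACBBACBBAC ⇒ C·C·BB·AC·C·C·BB·AC·C·C·BB·AC
    A ↦ BB
    B ↦ C
    C ↦ AC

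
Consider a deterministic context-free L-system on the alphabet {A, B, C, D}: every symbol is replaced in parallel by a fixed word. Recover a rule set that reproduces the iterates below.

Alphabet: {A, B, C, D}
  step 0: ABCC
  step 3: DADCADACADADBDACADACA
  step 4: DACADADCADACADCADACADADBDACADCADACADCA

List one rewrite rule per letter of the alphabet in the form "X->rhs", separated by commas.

A->CA, B->DB, C->D, D->DA

  step 3 ⇒ step 4: DADCADACADADBDACADACA ⇒ DA·CA·DA·D·CA·DA·CA·D·CA·DA·CA·DA·DB·DA·CA·D·CA·DA·CA·D·CA
    A ↦ CA
    B ↦ DB
    C ↦ D
    D ↦ DA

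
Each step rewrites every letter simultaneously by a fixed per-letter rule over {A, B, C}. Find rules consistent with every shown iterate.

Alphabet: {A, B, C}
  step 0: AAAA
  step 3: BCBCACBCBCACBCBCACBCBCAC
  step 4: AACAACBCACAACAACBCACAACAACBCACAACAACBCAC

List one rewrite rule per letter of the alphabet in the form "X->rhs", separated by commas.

A->BC, B->A, C->AC

  step 3 ⇒ step 4: BCBCACBCBCACBCBCACBCBCAC ⇒ A·AC·A·AC·BC·AC·A·AC·A·AC·BC·AC·A·AC·A·AC·BC·AC·A·AC·A·AC·BC·AC
    A ↦ BC
    B ↦ A
    C ↦ AC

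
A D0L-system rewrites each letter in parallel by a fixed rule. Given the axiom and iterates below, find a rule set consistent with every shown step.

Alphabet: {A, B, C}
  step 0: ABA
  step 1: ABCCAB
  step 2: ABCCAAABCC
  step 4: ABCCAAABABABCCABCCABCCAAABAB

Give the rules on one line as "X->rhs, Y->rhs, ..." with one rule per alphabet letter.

A->AB, B->CC, C->A

  step 1 ⇒ step 2: ABCCAB ⇒ AB·CC·A·A·AB·CC
    A ↦ AB
    B ↦ CC
    C ↦ A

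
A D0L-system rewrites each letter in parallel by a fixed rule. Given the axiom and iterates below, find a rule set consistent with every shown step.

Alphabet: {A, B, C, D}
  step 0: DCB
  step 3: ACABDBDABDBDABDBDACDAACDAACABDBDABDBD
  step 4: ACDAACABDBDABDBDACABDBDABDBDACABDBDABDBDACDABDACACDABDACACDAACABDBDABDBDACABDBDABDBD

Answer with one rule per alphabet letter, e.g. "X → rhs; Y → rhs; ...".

  step 3 ⇒ step 4: ACABDBDABDBDABDBDACDAACDAACABDBDABDBD ⇒ AC·DA·AC·ABD·BD·ABD·BD·AC·ABD·BD·ABD·BD·AC·ABD·BD·ABD·BD·AC·DA·BD·AC·AC·DA·BD·AC·AC·DA·AC·ABD·BD·ABD·BD·AC·ABD·BD·ABD·BD
    A ↦ AC
    B ↦ ABD
    C ↦ DA
    D ↦ BD

A->AC, B->ABD, C->DA, D->BD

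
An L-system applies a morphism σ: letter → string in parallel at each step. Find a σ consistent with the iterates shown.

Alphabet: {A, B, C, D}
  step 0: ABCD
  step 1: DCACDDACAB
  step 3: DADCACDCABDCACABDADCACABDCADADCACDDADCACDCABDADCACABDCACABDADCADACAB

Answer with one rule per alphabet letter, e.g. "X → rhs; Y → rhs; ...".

  step 0 ⇒ step 1: ABCD ⇒ DCA·CD·DA·CAB
    A ↦ DCA
    B ↦ CD
    C ↦ DA
    D ↦ CAB

A->DCA, B->CD, C->DA, D->CAB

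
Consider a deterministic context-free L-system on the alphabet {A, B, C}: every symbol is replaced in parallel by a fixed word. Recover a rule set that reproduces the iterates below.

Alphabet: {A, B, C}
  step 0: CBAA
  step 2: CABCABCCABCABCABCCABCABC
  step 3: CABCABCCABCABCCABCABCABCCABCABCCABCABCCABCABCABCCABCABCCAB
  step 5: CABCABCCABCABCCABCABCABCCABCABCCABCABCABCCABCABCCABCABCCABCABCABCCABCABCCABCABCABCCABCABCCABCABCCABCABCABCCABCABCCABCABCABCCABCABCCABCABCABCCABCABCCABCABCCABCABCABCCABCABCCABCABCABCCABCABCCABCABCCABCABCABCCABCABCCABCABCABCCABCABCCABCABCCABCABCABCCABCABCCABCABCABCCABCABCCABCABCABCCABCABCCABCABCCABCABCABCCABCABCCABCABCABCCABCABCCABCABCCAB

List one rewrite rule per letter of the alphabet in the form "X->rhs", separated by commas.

A->CAB, B->C, C->CAB

  step 2 ⇒ step 3: CABCABCCABCABCABCCABCABC ⇒ CAB·CAB·C·CAB·CAB·C·CAB·CAB·CAB·C·CAB·CAB·C·CAB·CAB·C·CAB·CAB·CAB·C·CAB·CAB·C·CAB
    A ↦ CAB
    B ↦ C
    C ↦ CAB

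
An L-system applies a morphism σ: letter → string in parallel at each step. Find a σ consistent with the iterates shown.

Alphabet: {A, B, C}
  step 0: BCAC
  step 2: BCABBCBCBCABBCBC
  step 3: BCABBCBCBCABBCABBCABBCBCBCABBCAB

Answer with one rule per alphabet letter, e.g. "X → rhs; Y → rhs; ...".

A->BC, B->BC, C->AB

  step 2 ⇒ step 3: BCABBCBCBCABBCBC ⇒ BC·AB·BC·BC·BC·AB·BC·AB·BC·AB·BC·BC·BC·AB·BC·AB
    A ↦ BC
    B ↦ BC
    C ↦ AB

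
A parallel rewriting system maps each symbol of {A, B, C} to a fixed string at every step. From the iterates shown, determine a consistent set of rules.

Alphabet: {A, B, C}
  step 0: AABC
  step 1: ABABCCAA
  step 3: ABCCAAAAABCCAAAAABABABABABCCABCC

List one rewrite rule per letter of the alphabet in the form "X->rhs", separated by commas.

  step 0 ⇒ step 1: AABC ⇒ AB·AB·CC·AA
    A ↦ AB
    B ↦ CC
    C ↦ AA

A->AB, B->CC, C->AA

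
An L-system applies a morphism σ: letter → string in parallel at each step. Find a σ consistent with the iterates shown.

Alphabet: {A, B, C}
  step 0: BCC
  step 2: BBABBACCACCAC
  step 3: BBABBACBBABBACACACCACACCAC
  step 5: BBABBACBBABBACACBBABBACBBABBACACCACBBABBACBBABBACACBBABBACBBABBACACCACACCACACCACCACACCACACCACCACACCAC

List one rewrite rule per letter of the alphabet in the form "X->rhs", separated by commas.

  step 2 ⇒ step 3: BBABBACCACCAC ⇒ BBA·BBA·C·BBA·BBA·C·AC·AC·C·AC·AC·C·AC
    A ↦ C
    B ↦ BBA
    C ↦ AC

A->C, B->BBA, C->AC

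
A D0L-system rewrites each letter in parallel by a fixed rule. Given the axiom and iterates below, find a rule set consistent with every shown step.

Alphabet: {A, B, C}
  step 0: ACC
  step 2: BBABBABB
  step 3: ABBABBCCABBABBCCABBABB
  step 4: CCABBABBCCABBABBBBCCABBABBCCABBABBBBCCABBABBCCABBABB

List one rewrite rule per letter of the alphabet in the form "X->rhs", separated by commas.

A->CC, B->ABB, C->B

  step 3 ⇒ step 4: ABBABBCCABBABBCCABBABB ⇒ CC·ABB·ABB·CC·ABB·ABB·B·B·CC·ABB·ABB·CC·ABB·ABB·B·B·CC·ABB·ABB·CC·ABB·ABB
    A ↦ CC
    B ↦ ABB
    C ↦ B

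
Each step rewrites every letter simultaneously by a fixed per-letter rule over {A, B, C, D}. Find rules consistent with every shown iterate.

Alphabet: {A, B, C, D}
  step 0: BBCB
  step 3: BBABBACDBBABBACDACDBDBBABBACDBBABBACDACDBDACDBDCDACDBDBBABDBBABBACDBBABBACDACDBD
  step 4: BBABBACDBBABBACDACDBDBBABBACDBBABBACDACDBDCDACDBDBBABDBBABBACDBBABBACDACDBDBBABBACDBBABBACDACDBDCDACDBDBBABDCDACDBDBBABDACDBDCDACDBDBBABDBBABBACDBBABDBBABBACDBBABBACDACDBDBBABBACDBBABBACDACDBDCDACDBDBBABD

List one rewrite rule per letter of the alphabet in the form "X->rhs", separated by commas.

  step 3 ⇒ step 4: BBABBACDBBABBACDACDBDBBABBACDBBABBACDACDBDACDBDCDACDBDBBABDBBABBACDBBABBACDACDBD ⇒ BBA·BBA·CD·BBA·BBA·CD·ACD·BD·BBA·BBA·CD·BBA·BBA·CD·ACD·BD·CD·ACD·BD·BBA·BD·BBA·BBA·CD·BBA·BBA·CD·ACD·BD·BBA·BBA·CD·BBA·BBA·CD·ACD·BD·CD·ACD·BD·BBA·BD·CD·ACD·BD·BBA·BD·ACD·BD·CD·ACD·BD·BBA·BD·BBA·BBA·CD·BBA·BD·BBA·BBA·CD·BBA·BBA·CD·ACD·BD·BBA·BBA·CD·BBA·BBA·CD·ACD·BD·CD·ACD·BD·BBA·BD
    A ↦ CD
    B ↦ BBA
    C ↦ ACD
    D ↦ BD

A->CD, B->BBA, C->ACD, D->BD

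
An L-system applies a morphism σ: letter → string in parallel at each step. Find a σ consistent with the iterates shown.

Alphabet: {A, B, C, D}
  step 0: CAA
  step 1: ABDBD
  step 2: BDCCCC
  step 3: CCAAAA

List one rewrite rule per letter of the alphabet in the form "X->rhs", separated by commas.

  step 2 ⇒ step 3: BDCCCC ⇒ C·C·A·A·A·A
    B ↦ C
    C ↦ A
    D ↦ C
  step 0 ⇒ step 1: CAA ⇒ A·BD·BD
    A ↦ BD

A->BD, B->C, C->A, D->C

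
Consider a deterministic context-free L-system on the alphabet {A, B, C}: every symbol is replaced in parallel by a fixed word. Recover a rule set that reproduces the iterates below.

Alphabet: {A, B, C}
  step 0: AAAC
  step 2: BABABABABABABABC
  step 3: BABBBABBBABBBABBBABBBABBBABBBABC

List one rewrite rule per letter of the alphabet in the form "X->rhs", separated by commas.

  step 2 ⇒ step 3: BABABABABABABABC ⇒ BA·BB·BA·BB·BA·BB·BA·BB·BA·BB·BA·BB·BA·BB·BA·BC
    A ↦ BB
    B ↦ BA
    C ↦ BC

A->BB, B->BA, C->BC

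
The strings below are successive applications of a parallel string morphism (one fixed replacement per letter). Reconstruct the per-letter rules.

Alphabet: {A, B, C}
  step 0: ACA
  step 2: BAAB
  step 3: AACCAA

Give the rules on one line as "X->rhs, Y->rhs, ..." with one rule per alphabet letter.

  step 2 ⇒ step 3: BAAB ⇒ AA·C·C·AA
    A ↦ C
    B ↦ AA
    C ↦ B  (constrained at step 0)

A->C, B->AA, C->B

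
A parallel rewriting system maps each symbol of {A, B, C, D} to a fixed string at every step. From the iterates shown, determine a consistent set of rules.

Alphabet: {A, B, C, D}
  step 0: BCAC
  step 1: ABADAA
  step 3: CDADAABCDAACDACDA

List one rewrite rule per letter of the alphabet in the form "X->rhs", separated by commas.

A->DA, B->AB, C->A, D->C

  step 0 ⇒ step 1: BCAC ⇒ AB·A·DA·A
    A ↦ DA
    B ↦ AB
    C ↦ A
    D ↦ C  (constrained at step 1)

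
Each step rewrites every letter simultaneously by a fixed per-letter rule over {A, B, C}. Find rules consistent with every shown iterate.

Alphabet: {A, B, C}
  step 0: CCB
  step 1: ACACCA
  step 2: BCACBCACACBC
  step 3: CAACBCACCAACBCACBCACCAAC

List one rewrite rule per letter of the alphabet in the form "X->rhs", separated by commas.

  step 2 ⇒ step 3: BCACBCACACBC ⇒ CA·AC·BC·AC·CA·AC·BC·AC·BC·AC·CA·AC
    A ↦ BC
    B ↦ CA
    C ↦ AC

A->BC, B->CA, C->AC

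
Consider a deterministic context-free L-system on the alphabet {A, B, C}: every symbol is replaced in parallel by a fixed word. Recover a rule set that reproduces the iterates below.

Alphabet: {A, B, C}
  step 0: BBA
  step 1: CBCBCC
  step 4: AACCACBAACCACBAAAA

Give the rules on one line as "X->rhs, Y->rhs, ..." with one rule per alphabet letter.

  step 0 ⇒ step 1: BBA ⇒ CB·CB·CC
    A ↦ CC
    B ↦ CB
    C ↦ A  (constrained at step 1)

A->CC, B->CB, C->A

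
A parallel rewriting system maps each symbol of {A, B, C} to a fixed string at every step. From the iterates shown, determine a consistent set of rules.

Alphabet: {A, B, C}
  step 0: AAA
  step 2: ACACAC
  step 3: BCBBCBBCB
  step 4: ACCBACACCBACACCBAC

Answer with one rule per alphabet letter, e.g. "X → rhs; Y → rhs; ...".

A->B, B->AC, C->CB

  step 3 ⇒ step 4: BCBBCBBCB ⇒ AC·CB·AC·AC·CB·AC·AC·CB·AC
    B ↦ AC
    C ↦ CB
  step 2 ⇒ step 3: ACACAC ⇒ B·CB·B·CB·B·CB
    A ↦ B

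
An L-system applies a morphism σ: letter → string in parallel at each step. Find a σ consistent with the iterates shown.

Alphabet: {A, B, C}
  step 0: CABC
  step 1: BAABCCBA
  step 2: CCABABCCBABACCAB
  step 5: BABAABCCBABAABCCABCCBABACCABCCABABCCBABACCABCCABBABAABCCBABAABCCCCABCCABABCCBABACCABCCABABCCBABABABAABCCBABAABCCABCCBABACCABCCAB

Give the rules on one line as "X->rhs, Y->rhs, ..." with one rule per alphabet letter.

A->AB, B->CC, C->BA

  step 1 ⇒ step 2: BAABCCBA ⇒ CC·AB·AB·CC·BA·BA·CC·AB
    A ↦ AB
    B ↦ CC
    C ↦ BA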